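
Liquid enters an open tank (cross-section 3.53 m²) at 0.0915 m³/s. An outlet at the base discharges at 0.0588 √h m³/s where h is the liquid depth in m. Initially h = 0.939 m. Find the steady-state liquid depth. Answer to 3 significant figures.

Level balance: A dh/dt = 0.0915 − 0.0588 √h. Setting dh/dt = 0:
Q_in = 0.0588 √h_ss ⇒ √h_ss = 0.0915/0.0588 = 1.5561.
h_ss = 1.5561² = 2.4215 m. (Since h₀ = 0.939 m < h_ss, the level will rise toward this value.)

2.42 m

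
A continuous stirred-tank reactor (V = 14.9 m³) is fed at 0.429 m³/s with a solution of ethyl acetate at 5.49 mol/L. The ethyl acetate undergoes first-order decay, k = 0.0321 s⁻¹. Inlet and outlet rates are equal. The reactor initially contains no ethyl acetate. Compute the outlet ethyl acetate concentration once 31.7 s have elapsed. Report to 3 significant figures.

2.22 mol/L

Accumulation = in − out − consumed: V dC/dt = Q C_in − Q C − k V C.
dC/dt = (Q/V) C_in − (Q/V + k) C; effective rate a = Q/V + k = 0.028792 + 0.0321 = 0.060892 s⁻¹.
C_ss = Q C_in/(Q + kV) = 2.5959 mol/L; C(t) = C_ss + (C₀ − C_ss) e^(−a t).
C(31.7) = 2.5959 + (-2.5959)·e^(−0.060892·31.7) = 2.5959 + (-2.5959)·0.14511 = 2.2192 mol/L.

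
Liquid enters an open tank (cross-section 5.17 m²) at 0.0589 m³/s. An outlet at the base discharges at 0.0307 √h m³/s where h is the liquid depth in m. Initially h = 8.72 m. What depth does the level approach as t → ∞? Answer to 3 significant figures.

A dh/dt = Q_in − 0.0307 √h. Steady state requires inflow = outflow:
Q_in = 0.0307 √h_ss ⇒ √h_ss = 0.0589/0.0307 = 1.9186.
h_ss = 1.9186² = 3.6809 m. (Since h₀ = 8.72 m > h_ss, the level will fall toward this value.)

3.68 m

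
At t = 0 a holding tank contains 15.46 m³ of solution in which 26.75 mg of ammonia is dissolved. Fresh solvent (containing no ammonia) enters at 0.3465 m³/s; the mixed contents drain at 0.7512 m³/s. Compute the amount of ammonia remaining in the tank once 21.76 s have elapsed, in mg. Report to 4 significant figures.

Let m(t) be the amount of ammonia. Volume: V(t) = V₀ + (Q_in − Q_out) t = 15.46 − 0.404700 t; V(21.76) = 6.65373 m³.
Species balance (pure solvent in): dm/dt = −Q_out · m/V(t).
dm/m = −Q_out dt/(V₀ − 0.404700 t); integrating gives ln(m/m₀) = −(Q_out/(Q_in−Q_out)) ln(V/V₀).
m = m₀ (V₀/V)^(Q_out/(Q_in−Q_out)) = 26.75 × (15.46/6.65373)^(-1.85619) = 5.59358 mg.

5.594 mg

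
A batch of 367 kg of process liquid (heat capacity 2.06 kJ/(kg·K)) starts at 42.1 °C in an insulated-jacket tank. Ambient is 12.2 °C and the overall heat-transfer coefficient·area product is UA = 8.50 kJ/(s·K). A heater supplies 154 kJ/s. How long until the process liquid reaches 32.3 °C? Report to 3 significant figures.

M c_p dT/dt = −UA(T − T_amb) + Q̇.
τ = M c_p/UA = 88.944 s; T_ss = T_amb + Q̇/UA = 12.2 + 154/8.50 = 30.318 °C.
T(t) = T_ss + (T₀ − T_ss)e^(−t/τ); set T = 32.3:
t = −τ ln[(T − T_ss)/(T₀ − T_ss)] = −88.944 · ln(0.16825) = 158.53 s.

159 s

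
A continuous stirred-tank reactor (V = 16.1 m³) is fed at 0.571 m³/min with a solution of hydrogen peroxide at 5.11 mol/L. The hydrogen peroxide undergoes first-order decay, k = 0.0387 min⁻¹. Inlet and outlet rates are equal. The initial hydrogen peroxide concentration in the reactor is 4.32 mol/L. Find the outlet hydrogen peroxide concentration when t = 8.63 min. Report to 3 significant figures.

Accumulation = in − out − consumed: V dC/dt = Q C_in − Q C − k V C.
dC/dt = (Q/V) C_in − (Q/V + k) C; effective rate a = Q/V + k = 0.035466 + 0.0387 = 0.074166 min⁻¹.
C_ss = Q C_in/(Q + kV) = 2.4436 mol/L; C(t) = C_ss + (C₀ − C_ss) e^(−a t).
C(8.63) = 2.4436 + (1.8764)·e^(−0.074166·8.63) = 2.4436 + (1.8764)·0.52727 = 3.4330 mol/L.

3.43 mol/L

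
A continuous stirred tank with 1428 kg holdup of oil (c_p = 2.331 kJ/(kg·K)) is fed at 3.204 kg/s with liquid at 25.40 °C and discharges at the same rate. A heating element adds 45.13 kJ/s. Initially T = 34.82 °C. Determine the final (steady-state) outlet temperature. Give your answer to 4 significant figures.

M c_p dT/dt = ṁ c_p (T_in − T) + Q̇.
At steady state dT/dt = 0 ⇒ T_ss = T_in + Q̇/(ṁ c_p) = 25.40 + 45.13/(3.204·2.331) = 31.4427 °C.

31.44 °C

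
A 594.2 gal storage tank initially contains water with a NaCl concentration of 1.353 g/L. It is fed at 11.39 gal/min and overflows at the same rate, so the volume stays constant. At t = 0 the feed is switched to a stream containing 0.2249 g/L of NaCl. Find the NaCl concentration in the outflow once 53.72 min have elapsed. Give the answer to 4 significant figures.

0.6277 g/L

Unsteady species balance (constant V, well mixed): V dC/dt = Q(C_in − C).
Time constant τ = V/Q = 594.2/11.39 = 52.1686 min.
C approaches C_in exponentially: C(t) = C_in + (C₀ − C_in) e^(−t/τ).
C(53.72) = 0.2249 + (1.353 − 0.2249)·e^(−53.72/52.1686) = 0.2249 + (1.12810)·0.357100 = 0.627745 g/L.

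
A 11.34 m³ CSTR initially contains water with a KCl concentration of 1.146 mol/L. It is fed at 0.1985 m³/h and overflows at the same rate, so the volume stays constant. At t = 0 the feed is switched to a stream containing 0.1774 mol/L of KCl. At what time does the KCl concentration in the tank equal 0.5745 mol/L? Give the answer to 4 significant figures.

Transient balance on the dissolved component: V dC/dt = Q(C_in − C), so τ = V/Q = 57.1285 h.
C(t) = C_in + (C₀ − C_in) e^(−t/τ). Set C = 0.5745 and solve for t:
e^(−t/τ) = (C − C_in)/(C₀ − C_in) = (0.5745 − 0.1774)/(1.146 − 0.1774) = 0.409973
t = −τ ln(…) = 57.1285 × 0.891664 = 50.9394 h.

50.94 h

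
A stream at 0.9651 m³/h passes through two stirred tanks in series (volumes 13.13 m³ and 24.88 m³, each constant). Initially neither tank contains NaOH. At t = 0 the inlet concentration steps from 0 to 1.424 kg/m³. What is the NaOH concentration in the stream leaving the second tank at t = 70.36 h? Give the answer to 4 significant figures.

Each tank obeys Vᵢ dCᵢ/dt = Q(Cᵢ₋₁ − Cᵢ), so τᵢ = Vᵢ/Q.
τ₁ = 13.13/0.9651 = 13.6048 h; τ₂ = 24.88/0.9651 = 25.7797 h.
Tank 1: C₁ = C_in(1 − e^(−t/τ₁)). Tank 2 (τ₁ ≠ τ₂): C₂ = C_in[1 − (τ₁ e^(−t/τ₁) − τ₂ e^(−t/τ₂))/(τ₁ − τ₂)].
At t = 70.36: e^(−t/τ₁) = 0.00567491, e^(−t/τ₂) = 0.0652664.
C₂ = 1.424·[1 − (13.6048·0.00567491 − 25.7797·0.0652664)/(-12.1749)] = 1.424·0.868143 = 1.23624 kg/m³.

1.236 kg/m³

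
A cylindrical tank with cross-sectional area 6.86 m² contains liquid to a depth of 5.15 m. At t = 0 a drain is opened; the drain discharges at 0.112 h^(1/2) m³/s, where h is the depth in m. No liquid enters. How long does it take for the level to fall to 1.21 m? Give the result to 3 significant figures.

A dh/dt = −Q_out = −0.112 √h.
Separate and integrate: 2(√h − √h₀) = −(0.112/A) t.
t = 2A(√h₀ − √h)/0.112 = 2·6.86·(√5.15 − √1.21)/0.112
  = 13.720 × (2.2694 − 1.1000) / 0.112 = 143.25 s.

143 s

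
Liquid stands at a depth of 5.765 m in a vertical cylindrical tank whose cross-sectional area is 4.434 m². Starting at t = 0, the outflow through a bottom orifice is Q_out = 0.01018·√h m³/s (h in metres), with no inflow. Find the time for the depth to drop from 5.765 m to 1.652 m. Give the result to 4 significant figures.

971.9 s

Mass balance (ρ constant): A dh/dt = −0.01018 √h.
∫ h^(−1/2) dh = −(0.01018/A) ∫ dt, giving 2√h = 2√h₀ − (0.01018/A) t.
t = 2A(√h₀ − √h)/0.01018 = 2·4.434·(√5.765 − √1.652)/0.01018
  = 8.86800 × (2.40104 − 1.28530) / 0.01018 = 971.943 s.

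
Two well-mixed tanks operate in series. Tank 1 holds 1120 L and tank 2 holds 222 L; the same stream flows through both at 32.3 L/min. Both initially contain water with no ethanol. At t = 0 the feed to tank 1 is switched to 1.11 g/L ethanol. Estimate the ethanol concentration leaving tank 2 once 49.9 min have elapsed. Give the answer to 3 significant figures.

0.782 g/L

Species balance on tank i: dCᵢ/dt = (Cᵢ₋₁ − Cᵢ)/τᵢ with τᵢ = Vᵢ/Q.
τ₁ = 1120/32.3 = 34.675 min; τ₂ = 222/32.3 = 6.8731 min.
Solving the cascade with C₁(0)=C₂(0)=0 gives C₂(t) = C_in[1 − (τ₁ e^(−t/τ₁) − τ₂ e^(−t/τ₂))/(τ₁ − τ₂)].
At t = 49.9: e^(−t/τ₁) = 0.23715, e^(−t/τ₂) = 0.00070295.
C₂ = 1.11·[1 − (34.675·0.23715 − 6.8731·0.00070295)/(27.802)] = 1.11·0.70440 = 0.78189 g/L.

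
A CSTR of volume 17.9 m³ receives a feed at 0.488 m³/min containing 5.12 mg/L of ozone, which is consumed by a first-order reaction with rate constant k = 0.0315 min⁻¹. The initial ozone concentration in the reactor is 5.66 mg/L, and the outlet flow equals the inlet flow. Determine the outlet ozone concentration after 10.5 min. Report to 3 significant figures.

Species balance: V dC/dt = Q C_in − Q C − k V C.
This is linear with rate a = Q/V + k = 0.058763 min⁻¹.
C_ss = Q C_in/(Q + kV) = 2.3754 mg/L; C(t) = C_ss + (C₀ − C_ss) e^(−a t).
C(10.5) = 2.3754 + (3.2846)·e^(−0.058763·10.5) = 2.3754 + (3.2846)·0.53956 = 4.1476 mg/L.

4.15 mg/L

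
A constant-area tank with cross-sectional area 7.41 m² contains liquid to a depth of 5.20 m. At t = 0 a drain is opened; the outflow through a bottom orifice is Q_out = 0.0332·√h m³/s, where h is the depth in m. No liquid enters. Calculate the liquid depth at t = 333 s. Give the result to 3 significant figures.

2.35 m

A dh/dt = −Q_out = −0.0332 √h.
∫ h^(−1/2) dh = −(0.0332/A) ∫ dt, giving 2√h = 2√h₀ − (0.0332/A) t.
√h = √5.20 − 0.0332·333/(2·7.41) = 2.2804 − 0.74599 = 1.5344.
h = 1.5344² = 2.3543 m.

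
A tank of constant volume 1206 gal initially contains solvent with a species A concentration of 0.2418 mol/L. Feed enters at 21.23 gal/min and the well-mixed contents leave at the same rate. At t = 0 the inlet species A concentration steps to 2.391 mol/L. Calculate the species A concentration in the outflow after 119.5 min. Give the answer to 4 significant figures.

Mass balance on the solute (V constant): V dC/dt = Q(C_in − C).
Rewrite as dC/dt + C/τ = C_in/τ, τ = V/Q = 56.8064 min.
Solution: C(t) = C_in + (C₀ − C_in) e^(−t/τ).
C(119.5) = 2.391 + (0.2418 − 2.391)·e^(−119.5/56.8064) = 2.391 + (-2.14920)·0.122012 = 2.12877 mol/L.

2.129 mol/L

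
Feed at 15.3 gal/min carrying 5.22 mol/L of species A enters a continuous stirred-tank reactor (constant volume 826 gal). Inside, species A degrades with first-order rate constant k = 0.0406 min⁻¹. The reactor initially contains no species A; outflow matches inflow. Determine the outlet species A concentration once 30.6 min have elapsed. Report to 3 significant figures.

1.37 mol/L

Accumulation = in − out − consumed: V dC/dt = Q C_in − Q C − k V C.
This is linear with rate a = Q/V + k = 0.059123 min⁻¹.
C_ss = Q C_in/(Q + kV) = 1.6354 mol/L; C(t) = C_ss + (C₀ − C_ss) e^(−a t).
C(30.6) = 1.6354 + (-1.6354)·e^(−0.059123·30.6) = 1.6354 + (-1.6354)·0.16379 = 1.3675 mol/L.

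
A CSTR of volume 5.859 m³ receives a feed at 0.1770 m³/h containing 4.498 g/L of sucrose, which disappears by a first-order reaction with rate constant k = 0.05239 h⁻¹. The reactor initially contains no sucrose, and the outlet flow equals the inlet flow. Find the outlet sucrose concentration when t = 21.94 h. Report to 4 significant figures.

1.376 g/L

Species balance: V dC/dt = Q C_in − Q C − k V C.
dC/dt = (Q/V) C_in − (Q/V + k) C; effective rate a = Q/V + k = 0.0302099 + 0.05239 = 0.0825999 h⁻¹.
C_ss = Q C_in/(Q + kV) = 1.64509 g/L; C(t) = C_ss + (C₀ − C_ss) e^(−a t).
C(21.94) = 1.64509 + (-1.64509)·e^(−0.0825999·21.94) = 1.64509 + (-1.64509)·0.163288 = 1.37647 g/L.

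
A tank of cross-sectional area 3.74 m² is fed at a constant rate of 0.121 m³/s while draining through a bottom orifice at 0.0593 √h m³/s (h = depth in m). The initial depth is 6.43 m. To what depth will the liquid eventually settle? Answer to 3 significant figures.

Level balance: A dh/dt = 0.121 − 0.0593 √h. Setting dh/dt = 0:
Q_in = 0.0593 √h_ss ⇒ √h_ss = 0.121/0.0593 = 2.0405.
h_ss = 2.0405² = 4.1635 m. (Since h₀ = 6.43 m > h_ss, the level will fall toward this value.)

4.16 m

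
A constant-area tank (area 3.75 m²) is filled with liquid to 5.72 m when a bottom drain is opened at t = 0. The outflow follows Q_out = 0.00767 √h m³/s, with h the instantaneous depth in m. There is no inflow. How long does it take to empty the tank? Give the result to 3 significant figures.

With no inflow, A dh/dt = −0.00767 √h.
∫ h^(−1/2) dh = −(0.00767/A) ∫ dt, giving 2√h = 2√h₀ − (0.00767/A) t.
Set h = 0: 2√h₀ = (0.00767/A) t_empty ⇒ t_empty = 2A√h₀/0.00767.
t_empty = 2·3.75·√5.72/0.00767 = 7.5000·2.3917/0.00767 = 2338.6 s.

2340 s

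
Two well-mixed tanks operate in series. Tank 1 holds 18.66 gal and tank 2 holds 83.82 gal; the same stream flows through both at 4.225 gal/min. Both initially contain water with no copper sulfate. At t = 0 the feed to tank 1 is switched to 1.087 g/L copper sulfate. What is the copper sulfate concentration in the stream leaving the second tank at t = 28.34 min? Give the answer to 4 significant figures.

0.7524 g/L

Each tank obeys Vᵢ dCᵢ/dt = Q(Cᵢ₋₁ − Cᵢ), so τᵢ = Vᵢ/Q.
τ₁ = 18.66/4.225 = 4.41657 min; τ₂ = 83.82/4.225 = 19.8391 min.
Tank 1: C₁ = C_in(1 − e^(−t/τ₁)). Tank 2 (τ₁ ≠ τ₂): C₂ = C_in[1 − (τ₁ e^(−t/τ₁) − τ₂ e^(−t/τ₂))/(τ₁ − τ₂)].
At t = 28.34: e^(−t/τ₁) = 0.00163396, e^(−t/τ₂) = 0.239669.
C₂ = 1.087·[1 − (4.41657·0.00163396 − 19.8391·0.239669)/(-15.4225)] = 1.087·0.692164 = 0.752382 g/L.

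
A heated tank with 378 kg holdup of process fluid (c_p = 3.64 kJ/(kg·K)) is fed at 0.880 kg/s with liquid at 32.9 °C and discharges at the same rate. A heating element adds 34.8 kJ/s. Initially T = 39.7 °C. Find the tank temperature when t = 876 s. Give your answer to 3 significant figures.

43.2 °C

First-law balance (no shaft work): M c_p dT/dt = ṁ c_p (T_in − T) + 34.8.
Rearrange: dT/dt = (T_ss − T)/τ with τ = M/ṁ = 429.55 s and T_ss = T_in + Q̇/(ṁ c_p) = 43.764 °C.
Integrating: T(t) = T_ss + (T₀ − T_ss) e^(−t/τ).
T(876) = 43.764 + (-4.0641)·e^(−876/429.55) = 43.764 + (-4.0641)·0.13011 = 43.235 °C.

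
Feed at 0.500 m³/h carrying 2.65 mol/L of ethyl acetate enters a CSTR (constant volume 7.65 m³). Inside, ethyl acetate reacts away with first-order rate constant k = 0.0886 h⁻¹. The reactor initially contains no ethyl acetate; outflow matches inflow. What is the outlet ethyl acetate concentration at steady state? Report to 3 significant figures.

1.12 mol/L

Species balance: V dC/dt = Q C_in − Q C − k V C.
At steady state: 0 = Q C_in − (Q + kV) C_ss, so C_ss = Q C_in/(Q + kV).
C_ss = 0.500·2.65/(0.500 + 0.0886·7.65) = 1.3250/1.1778 = 1.1250 mol/L.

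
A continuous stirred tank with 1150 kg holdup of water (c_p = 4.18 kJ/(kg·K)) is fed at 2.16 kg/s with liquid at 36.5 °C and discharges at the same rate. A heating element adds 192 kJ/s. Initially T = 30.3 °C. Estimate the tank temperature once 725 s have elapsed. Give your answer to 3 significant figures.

50.7 °C

M c_p dT/dt = ṁ c_p (T_in − T) + Q̇.
Rearrange: dT/dt = (T_ss − T)/τ with τ = M/ṁ = 532.41 s and T_ss = T_in + Q̇/(ṁ c_p) = 57.765 °C.
This is linear first-order; T(t) = T_ss + (T₀ − T_ss) e^(−t/τ).
T(725) = 57.765 + (-27.465)·e^(−725/532.41) = 57.765 + (-27.465)·0.25621 = 50.728 °C.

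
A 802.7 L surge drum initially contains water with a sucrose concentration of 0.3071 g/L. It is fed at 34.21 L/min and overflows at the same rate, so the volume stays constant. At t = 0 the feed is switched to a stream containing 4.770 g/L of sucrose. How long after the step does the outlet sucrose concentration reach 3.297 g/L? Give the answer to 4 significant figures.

26.01 min

Mass balance on the solute (V constant): V dC/dt = Q(C_in − C), so τ = V/Q = 23.4639 min.
C(t) = C_in + (C₀ − C_in) e^(−t/τ). Set C = 3.297 and solve for t:
e^(−t/τ) = (C − C_in)/(C₀ − C_in) = (3.297 − 4.770)/(0.3071 − 4.770) = 0.330054
t = −τ ln(…) = 23.4639 × 1.10850 = 26.0097 min.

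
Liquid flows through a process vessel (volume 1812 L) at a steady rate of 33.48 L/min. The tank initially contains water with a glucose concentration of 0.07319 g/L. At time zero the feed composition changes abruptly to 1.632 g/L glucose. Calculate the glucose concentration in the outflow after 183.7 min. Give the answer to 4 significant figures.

1.580 g/L

Unsteady species balance (constant V, well mixed): V dC/dt = Q(C_in − C).
So dC/dt = (C_in − C)/τ with τ = V/Q = 1812/33.48 = 54.1219 min.
C approaches C_in exponentially: C(t) = C_in + (C₀ − C_in) e^(−t/τ).
C(183.7) = 1.632 + (0.07319 − 1.632)·e^(−183.7/54.1219) = 1.632 + (-1.55881)·0.0335677 = 1.57967 g/L.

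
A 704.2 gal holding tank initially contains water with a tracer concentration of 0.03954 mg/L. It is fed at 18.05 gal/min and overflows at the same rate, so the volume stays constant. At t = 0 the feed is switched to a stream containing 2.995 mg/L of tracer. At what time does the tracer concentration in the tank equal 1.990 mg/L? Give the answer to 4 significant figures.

42.08 min

Mass balance on the solute (V constant): V dC/dt = Q(C_in − C), so τ = V/Q = 39.0139 min.
C(t) = C_in + (C₀ − C_in) e^(−t/τ). Set C = 1.990 and solve for t:
e^(−t/τ) = (C − C_in)/(C₀ − C_in) = (1.990 − 2.995)/(0.03954 − 2.995) = 0.340049
t = −τ ln(…) = 39.0139 × 1.07867 = 42.0829 min.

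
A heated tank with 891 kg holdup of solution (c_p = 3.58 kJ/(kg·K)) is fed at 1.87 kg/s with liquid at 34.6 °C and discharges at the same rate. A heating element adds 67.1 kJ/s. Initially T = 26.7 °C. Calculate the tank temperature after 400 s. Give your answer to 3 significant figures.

First-law balance (no shaft work): M c_p dT/dt = ṁ c_p (T_in − T) + 67.1.
Rearrange: dT/dt = (T_ss − T)/τ with τ = M/ṁ = 476.47 s and T_ss = T_in + Q̇/(ṁ c_p) = 44.623 °C.
Solution: T(t) = T_ss + (T₀ − T_ss) e^(−t/τ).
T(400) = 44.623 + (-17.923)·e^(−400/476.47) = 44.623 + (-17.923)·0.43192 = 36.882 °C.

36.9 °C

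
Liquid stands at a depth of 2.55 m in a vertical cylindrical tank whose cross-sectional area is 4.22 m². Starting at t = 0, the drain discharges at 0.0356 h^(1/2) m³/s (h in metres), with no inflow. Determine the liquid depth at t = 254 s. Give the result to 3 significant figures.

0.276 m

A dh/dt = −Q_out = −0.0356 √h.
Separate and integrate: 2(√h − √h₀) = −(0.0356/A) t.
√h = √2.55 − 0.0356·254/(2·4.22) = 1.5969 − 1.0714 = 0.52550.
h = 0.52550² = 0.27615 m.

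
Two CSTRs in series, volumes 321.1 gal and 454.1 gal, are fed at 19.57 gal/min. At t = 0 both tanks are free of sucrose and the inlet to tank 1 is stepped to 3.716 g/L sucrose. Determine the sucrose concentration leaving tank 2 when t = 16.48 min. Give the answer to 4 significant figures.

Species balance on tank i: dCᵢ/dt = (Cᵢ₋₁ − Cᵢ)/τᵢ with τᵢ = Vᵢ/Q.
τ₁ = 321.1/19.57 = 16.4078 min; τ₂ = 454.1/19.57 = 23.2039 min.
Solving the cascade with C₁(0)=C₂(0)=0 gives C₂(t) = C_in[1 − (τ₁ e^(−t/τ₁) − τ₂ e^(−t/τ₂))/(τ₁ − τ₂)].
At t = 16.48: e^(−t/τ₁) = 0.366263, e^(−t/τ₂) = 0.491533.
C₂ = 3.716·[1 − (16.4078·0.366263 − 23.2039·0.491533)/(-6.79612)] = 3.716·0.206030 = 0.765608 g/L.

0.7656 g/L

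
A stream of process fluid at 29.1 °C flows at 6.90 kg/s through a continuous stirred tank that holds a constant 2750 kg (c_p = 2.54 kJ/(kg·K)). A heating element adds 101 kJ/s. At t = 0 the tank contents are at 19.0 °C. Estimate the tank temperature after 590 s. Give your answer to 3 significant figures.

31.3 °C

M c_p dT/dt = ṁ c_p (T_in − T) + Q̇.
τ = M/ṁ = 398.55 s; T_ss = T_in + Q̇/(ṁ c_p) = 29.1 + 101/(6.90·2.54) = 34.863 °C.
This is linear first-order; T(t) = T_ss + (T₀ − T_ss) e^(−t/τ).
T(590) = 34.863 + (-15.863)·e^(−590/398.55) = 34.863 + (-15.863)·0.22755 = 31.253 °C.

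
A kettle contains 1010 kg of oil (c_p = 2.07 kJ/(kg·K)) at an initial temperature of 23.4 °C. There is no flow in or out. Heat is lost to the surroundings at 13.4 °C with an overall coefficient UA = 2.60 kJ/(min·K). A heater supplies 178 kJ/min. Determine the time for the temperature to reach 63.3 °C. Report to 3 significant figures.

923 min

Lumped-capacitance energy balance: M c_p dT/dt = UA(T_amb − T) + Q̇.
τ = M c_p/UA = 804.12 min; T_ss = T_amb + Q̇/UA = 13.4 + 178/2.60 = 81.862 °C.
T(t) = T_ss + (T₀ − T_ss)e^(−t/τ); set T = 63.3:
t = −τ ln[(T − T_ss)/(T₀ − T_ss)] = −804.12 · ln(0.31750) = 922.54 min.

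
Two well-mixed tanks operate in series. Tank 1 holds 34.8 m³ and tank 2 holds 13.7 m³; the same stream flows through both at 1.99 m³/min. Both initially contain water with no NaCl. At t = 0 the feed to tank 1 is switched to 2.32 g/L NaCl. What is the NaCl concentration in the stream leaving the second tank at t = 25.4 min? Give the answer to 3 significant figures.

1.46 g/L

Species balance on tank i: dCᵢ/dt = (Cᵢ₋₁ − Cᵢ)/τᵢ with τᵢ = Vᵢ/Q.
τ₁ = 34.8/1.99 = 17.487 min; τ₂ = 13.7/1.99 = 6.8844 min.
Solving the cascade with C₁(0)=C₂(0)=0 gives C₂(t) = C_in[1 − (τ₁ e^(−t/τ₁) − τ₂ e^(−t/τ₂))/(τ₁ − τ₂)].
At t = 25.4: e^(−t/τ₁) = 0.23399, e^(−t/τ₂) = 0.024985.
C₂ = 2.32·[1 − (17.487·0.23399 − 6.8844·0.024985)/(10.603)] = 2.32·0.63030 = 1.4623 g/L.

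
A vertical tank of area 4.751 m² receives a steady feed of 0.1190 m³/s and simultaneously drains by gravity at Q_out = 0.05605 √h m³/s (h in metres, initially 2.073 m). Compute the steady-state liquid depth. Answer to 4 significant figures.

A dh/dt = Q_in − 0.05605 √h. Steady state requires inflow = outflow:
Q_in = 0.05605 √h_ss ⇒ √h_ss = 0.1190/0.05605 = 2.12310.
h_ss = 2.12310² = 4.50757 m. (Since h₀ = 2.073 m < h_ss, the level will rise toward this value.)

4.508 m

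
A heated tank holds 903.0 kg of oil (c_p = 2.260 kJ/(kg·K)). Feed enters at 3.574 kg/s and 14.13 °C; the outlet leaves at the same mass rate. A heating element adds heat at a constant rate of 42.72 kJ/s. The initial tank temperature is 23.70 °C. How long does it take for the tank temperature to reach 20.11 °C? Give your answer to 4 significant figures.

Energy balance: M c_p dT/dt = ṁ c_p (T_in − T) + 42.72.
τ = M/ṁ = 252.658 s; T_ss = T_in + Q̇/(ṁ c_p) = 19.4189 °C.
T(t) = T_ss + (T₀ − T_ss) e^(−t/τ). Set T = 20.11:
e^(−t/τ) = (20.11 − 19.4189)/(23.70 − 19.4189) = 0.161424
t = −252.658 · ln(0.161424) = 460.779 s.

460.8 s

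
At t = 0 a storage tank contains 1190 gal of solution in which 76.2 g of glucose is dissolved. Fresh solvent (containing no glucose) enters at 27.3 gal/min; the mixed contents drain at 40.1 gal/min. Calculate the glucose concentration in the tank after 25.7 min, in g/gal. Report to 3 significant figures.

Let m(t) be the amount of glucose. Volume: V(t) = V₀ + (Q_in − Q_out) t = 1190 − 12.800 t; V(25.7) = 861.04 gal.
Solute balance: dm/dt = 0 − Q_out C = −Q_out m/V(t).
Separate: dm/m = −Q_out dt/V(t) ⇒ ln(m/m₀) = −(Q_out/(Q_in−Q_out)) ln(V/V₀).
m = m₀ (V₀/V)^(Q_out/(Q_in−Q_out)) = 76.2 × (1190/861.04)^(-3.1328) = 27.652 g.
C = m/V = 27.652/861.04 = 0.032114 g/gal.

0.0321 g/gal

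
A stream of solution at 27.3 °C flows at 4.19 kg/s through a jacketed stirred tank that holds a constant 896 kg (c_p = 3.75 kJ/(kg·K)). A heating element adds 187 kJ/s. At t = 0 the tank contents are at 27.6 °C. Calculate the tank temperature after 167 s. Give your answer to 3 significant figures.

First-law balance (no shaft work): M c_p dT/dt = ṁ c_p (T_in − T) + 187.
τ = M/ṁ = 213.84 s; T_ss = T_in + Q̇/(ṁ c_p) = 27.3 + 187/(4.19·3.75) = 39.201 °C.
Solution: T(t) = T_ss + (T₀ − T_ss) e^(−t/τ).
T(167) = 39.201 + (-11.601)·e^(−167/213.84) = 39.201 + (-11.601)·0.45797 = 33.888 °C.

33.9 °C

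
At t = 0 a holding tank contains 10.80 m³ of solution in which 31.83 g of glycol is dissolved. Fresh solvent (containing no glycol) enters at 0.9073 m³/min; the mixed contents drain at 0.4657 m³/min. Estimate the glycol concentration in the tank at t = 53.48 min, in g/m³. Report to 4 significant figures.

0.2724 g/m³

Total volume: dV/dt = Q_in − Q_out = 0.441600 m³/min, so V(t) = 10.80 + 0.441600 t and V(53.48) = 34.4168 m³.
Solute balance: dm/dt = 0 − Q_out C = −Q_out m/V(t).
dm/m = −Q_out dt/(V₀ + 0.441600 t); integrating gives ln(m/m₀) = −(Q_out/(Q_in−Q_out)) ln(V/V₀).
m = m₀ (V₀/V)^(Q_out/(Q_in−Q_out)) = 31.83 × (10.80/34.4168)^(1.05457) = 9.37606 g.
C = m/V = 9.37606/34.4168 = 0.272427 g/m³.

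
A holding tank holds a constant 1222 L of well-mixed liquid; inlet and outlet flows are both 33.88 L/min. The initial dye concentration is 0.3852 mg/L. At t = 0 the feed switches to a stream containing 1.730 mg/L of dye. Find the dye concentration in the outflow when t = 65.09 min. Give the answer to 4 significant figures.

1.509 mg/L

Transient balance on the dissolved component: V dC/dt = Q(C_in − C).
Rewrite as dC/dt + C/τ = C_in/τ, τ = V/Q = 36.0685 min.
Integrating: C(t) = C_in + (C₀ − C_in) e^(−t/τ).
C(65.09) = 1.730 + (0.3852 − 1.730)·e^(−65.09/36.0685) = 1.730 + (-1.34480)·0.164536 = 1.50873 mg/L.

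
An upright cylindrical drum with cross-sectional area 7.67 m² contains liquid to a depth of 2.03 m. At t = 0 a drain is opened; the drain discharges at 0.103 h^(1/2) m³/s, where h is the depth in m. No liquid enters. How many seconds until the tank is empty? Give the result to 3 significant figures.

With no inflow, A dh/dt = −0.103 √h.
∫ h^(−1/2) dh = −(0.103/A) ∫ dt, giving 2√h = 2√h₀ − (0.103/A) t.
Tank is empty when √h = 0: t_empty = 2A√h₀/0.103.
t_empty = 2·7.67·√2.03/0.103 = 15.340·1.4248/0.103 = 212.20 s.

212 s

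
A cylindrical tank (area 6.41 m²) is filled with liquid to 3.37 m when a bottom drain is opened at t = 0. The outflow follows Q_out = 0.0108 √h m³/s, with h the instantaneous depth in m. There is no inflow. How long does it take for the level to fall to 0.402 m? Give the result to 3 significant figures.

With no inflow, A dh/dt = −0.0108 √h.
This is separable: 2 d(√h)/dt = −0.0108/A, so √h = √h₀ − (0.0108/(2A)) t.
t = 2A(√h₀ − √h)/0.0108 = 2·6.41·(√3.37 − √0.402)/0.0108
  = 12.820 × (1.8358 − 0.63403) / 0.0108 = 1426.5 s.

1430 s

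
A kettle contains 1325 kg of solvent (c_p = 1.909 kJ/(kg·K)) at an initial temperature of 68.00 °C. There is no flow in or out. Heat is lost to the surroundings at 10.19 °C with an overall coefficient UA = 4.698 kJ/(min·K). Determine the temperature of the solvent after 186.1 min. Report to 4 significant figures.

Energy balance: M c_p dT/dt = −UA(T − T_amb).
dT/dt = (T_ss − T)/τ with T_ss = T_amb = 10.1900 °C, τ = M c_p/UA = 1325·1.909/4.698 = 538.405 min.
Solution: T(t) = T_ss + (T₀ − T_ss) e^(−t/τ).
T(186.1) = 10.1900 + (57.8100)·0.707760 = 51.1056 °C.

51.11 °C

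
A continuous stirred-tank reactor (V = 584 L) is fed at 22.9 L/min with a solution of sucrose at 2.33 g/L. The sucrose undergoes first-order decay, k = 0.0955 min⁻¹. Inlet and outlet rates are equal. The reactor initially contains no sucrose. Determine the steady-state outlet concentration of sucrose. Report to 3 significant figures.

0.678 g/L

Accumulation = in − out − consumed: V dC/dt = Q C_in − Q C − k V C.
At steady state: 0 = Q C_in − (Q + kV) C_ss, so C_ss = Q C_in/(Q + kV).
C_ss = 22.9·2.33/(22.9 + 0.0955·584) = 53.357/78.672 = 0.67822 g/L.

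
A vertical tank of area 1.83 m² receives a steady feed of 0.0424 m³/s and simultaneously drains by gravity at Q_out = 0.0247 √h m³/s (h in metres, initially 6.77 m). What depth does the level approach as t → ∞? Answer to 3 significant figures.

A dh/dt = Q_in − 0.0247 √h. Steady state requires inflow = outflow:
Q_in = 0.0247 √h_ss ⇒ √h_ss = 0.0424/0.0247 = 1.7166.
h_ss = 1.7166² = 2.9467 m. (Since h₀ = 6.77 m > h_ss, the level will fall toward this value.)

2.95 m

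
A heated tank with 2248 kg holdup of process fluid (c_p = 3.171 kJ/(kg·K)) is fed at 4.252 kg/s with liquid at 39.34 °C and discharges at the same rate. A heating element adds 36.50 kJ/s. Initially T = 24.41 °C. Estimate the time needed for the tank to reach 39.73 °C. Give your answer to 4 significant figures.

1073 s

M c_p dT/dt = ṁ c_p (T_in − T) + Q̇.
τ = M/ṁ = 528.692 s; T_ss = T_in + Q̇/(ṁ c_p) = 42.0471 °C.
T(t) = T_ss + (T₀ − T_ss) e^(−t/τ). Set T = 39.73:
e^(−t/τ) = (39.73 − 42.0471)/(24.41 − 42.0471) = 0.131376
t = −528.692 · ln(0.131376) = 1073.08 s.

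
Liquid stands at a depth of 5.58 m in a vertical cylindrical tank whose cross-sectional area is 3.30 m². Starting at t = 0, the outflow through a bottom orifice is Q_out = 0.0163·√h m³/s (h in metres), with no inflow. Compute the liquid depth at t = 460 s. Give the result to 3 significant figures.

Mass balance (ρ constant): A dh/dt = −0.0163 √h.
Separate and integrate: 2(√h − √h₀) = −(0.0163/A) t.
√h = √5.58 − 0.0163·460/(2·3.30) = 2.3622 − 1.1361 = 1.2261.
h = 1.2261² = 1.5034 m.

1.50 m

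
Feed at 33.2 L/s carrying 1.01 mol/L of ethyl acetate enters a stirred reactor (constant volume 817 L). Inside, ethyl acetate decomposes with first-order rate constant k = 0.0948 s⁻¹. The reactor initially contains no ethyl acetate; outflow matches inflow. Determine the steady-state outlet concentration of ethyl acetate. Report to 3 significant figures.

0.303 mol/L

Species balance: V dC/dt = Q C_in − Q C − k V C.
At steady state: 0 = Q C_in − (Q + kV) C_ss, so C_ss = Q C_in/(Q + kV).
C_ss = 33.2·1.01/(33.2 + 0.0948·817) = 33.532/110.65 = 0.30304 mol/L.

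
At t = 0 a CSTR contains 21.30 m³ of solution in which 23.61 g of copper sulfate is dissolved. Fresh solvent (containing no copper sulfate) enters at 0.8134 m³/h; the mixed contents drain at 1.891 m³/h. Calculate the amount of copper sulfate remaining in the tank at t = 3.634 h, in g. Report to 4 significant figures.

16.53 g

Let m(t) be the amount of copper sulfate. Volume: V(t) = V₀ + (Q_in − Q_out) t = 21.30 − 1.07760 t; V(3.634) = 17.3840 m³.
Solute balance: dm/dt = 0 − Q_out C = −Q_out m/V(t).
Separate: dm/m = −Q_out dt/V(t) ⇒ ln(m/m₀) = −(Q_out/(Q_in−Q_out)) ln(V/V₀).
m = m₀ (V₀/V)^(Q_out/(Q_in−Q_out)) = 23.61 × (21.30/17.3840)^(-1.75483) = 16.5298 g.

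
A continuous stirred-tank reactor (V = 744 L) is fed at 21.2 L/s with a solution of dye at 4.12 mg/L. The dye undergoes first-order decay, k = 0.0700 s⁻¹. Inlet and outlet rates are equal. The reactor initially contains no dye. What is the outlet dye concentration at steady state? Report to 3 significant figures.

1.19 mg/L

V dC/dt = Q(C_in − C) − k V C.
Steady state (dC/dt = 0): C_ss = Q C_in/(Q + kV) = C_in/(1 + kV/Q).
C_ss = 21.2·4.12/(21.2 + 0.0700·744) = 87.344/73.280 = 1.1919 mg/L.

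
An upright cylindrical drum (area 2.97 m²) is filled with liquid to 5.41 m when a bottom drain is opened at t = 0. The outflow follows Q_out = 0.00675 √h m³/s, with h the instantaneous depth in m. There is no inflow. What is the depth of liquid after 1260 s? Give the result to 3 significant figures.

0.799 m

Accumulation of liquid (constant cross-section A): A dh/dt = −0.00675 √h.
∫ h^(−1/2) dh = −(0.00675/A) ∫ dt, giving 2√h = 2√h₀ − (0.00675/A) t.
√h = √5.41 − 0.00675·1260/(2·2.97) = 2.3259 − 1.4318 = 0.89412.
h = 0.89412² = 0.79946 m.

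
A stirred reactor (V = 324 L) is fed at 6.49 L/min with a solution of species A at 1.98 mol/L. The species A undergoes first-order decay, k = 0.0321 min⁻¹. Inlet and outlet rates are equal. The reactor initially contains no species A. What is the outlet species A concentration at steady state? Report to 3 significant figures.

0.761 mol/L

V dC/dt = Q(C_in − C) − k V C.
At steady state: 0 = Q C_in − (Q + kV) C_ss, so C_ss = Q C_in/(Q + kV).
C_ss = 6.49·1.98/(6.49 + 0.0321·324) = 12.850/16.890 = 0.76080 mol/L.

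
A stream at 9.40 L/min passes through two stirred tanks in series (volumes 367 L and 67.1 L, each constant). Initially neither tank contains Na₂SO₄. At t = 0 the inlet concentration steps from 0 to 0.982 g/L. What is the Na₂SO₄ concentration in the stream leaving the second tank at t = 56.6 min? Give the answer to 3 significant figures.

Species balance on tank i: dCᵢ/dt = (Cᵢ₋₁ − Cᵢ)/τᵢ with τᵢ = Vᵢ/Q.
τ₁ = 367/9.40 = 39.043 min; τ₂ = 67.1/9.40 = 7.1383 min.
Tank 1: C₁ = C_in(1 − e^(−t/τ₁)). Tank 2 (τ₁ ≠ τ₂): C₂ = C_in[1 − (τ₁ e^(−t/τ₁) − τ₂ e^(−t/τ₂))/(τ₁ − τ₂)].
At t = 56.6: e^(−t/τ₁) = 0.23464, e^(−t/τ₂) = 0.00036012.
C₂ = 0.982·[1 − (39.043·0.23464 − 7.1383·0.00036012)/(31.904)] = 0.982·0.71294 = 0.70011 g/L.

0.700 g/L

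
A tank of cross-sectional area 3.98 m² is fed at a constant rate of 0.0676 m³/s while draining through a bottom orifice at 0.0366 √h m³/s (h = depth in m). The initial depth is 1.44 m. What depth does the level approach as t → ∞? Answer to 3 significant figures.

3.41 m

A dh/dt = Q_in − 0.0366 √h. Steady state requires inflow = outflow:
Q_in = 0.0366 √h_ss ⇒ √h_ss = 0.0676/0.0366 = 1.8470.
h_ss = 1.8470² = 3.4114 m. (Since h₀ = 1.44 m < h_ss, the level will rise toward this value.)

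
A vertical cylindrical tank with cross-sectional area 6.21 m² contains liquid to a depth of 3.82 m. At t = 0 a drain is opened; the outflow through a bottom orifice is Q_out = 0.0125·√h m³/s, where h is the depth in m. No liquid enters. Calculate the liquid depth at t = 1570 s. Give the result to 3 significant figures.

0.140 m

A dh/dt = −Q_out = −0.0125 √h.
This is separable: 2 d(√h)/dt = −0.0125/A, so √h = √h₀ − (0.0125/(2A)) t.
√h = √3.82 − 0.0125·1570/(2·6.21) = 1.9545 − 1.5801 = 0.37437.
h = 0.37437² = 0.14015 m.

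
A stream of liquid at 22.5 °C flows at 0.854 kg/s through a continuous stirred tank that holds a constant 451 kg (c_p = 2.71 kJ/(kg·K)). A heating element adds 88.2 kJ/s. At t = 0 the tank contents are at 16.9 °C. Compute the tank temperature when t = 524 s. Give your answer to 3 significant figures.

44.4 °C

Heat balance on the well-mixed liquid: M c_p dT/dt = ṁ c_p (T_in − T) + 88.2.
Rearrange: dT/dt = (T_ss − T)/τ with τ = M/ṁ = 528.10 s and T_ss = T_in + Q̇/(ṁ c_p) = 60.610 °C.
T approaches T_ss exponentially: T(t) = T_ss + (T₀ − T_ss) e^(−t/τ).
T(524) = 60.610 + (-43.710)·e^(−524/528.10) = 60.610 + (-43.710)·0.37075 = 44.405 °C.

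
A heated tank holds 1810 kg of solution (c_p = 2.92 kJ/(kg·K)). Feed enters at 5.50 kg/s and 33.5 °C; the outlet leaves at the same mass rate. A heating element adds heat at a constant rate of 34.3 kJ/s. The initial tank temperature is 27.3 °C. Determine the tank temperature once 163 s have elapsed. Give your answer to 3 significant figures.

30.6 °C

M c_p dT/dt = ṁ c_p (T_in − T) + Q̇.
Rearrange: dT/dt = (T_ss − T)/τ with τ = M/ṁ = 329.09 s and T_ss = T_in + Q̇/(ṁ c_p) = 35.636 °C.
T approaches T_ss exponentially: T(t) = T_ss + (T₀ − T_ss) e^(−t/τ).
T(163) = 35.636 + (-8.3357)·e^(−163/329.09) = 35.636 + (-8.3357)·0.60939 = 30.556 °C.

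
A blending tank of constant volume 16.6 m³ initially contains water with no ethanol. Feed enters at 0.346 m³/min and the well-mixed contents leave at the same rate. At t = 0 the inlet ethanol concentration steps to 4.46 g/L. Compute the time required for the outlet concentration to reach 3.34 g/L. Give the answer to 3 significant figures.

Species balance: V dC/dt = Q(C_in − C) ⇒ τ = V/Q = 47.977 min.
C(t) = C_in + (C₀ − C_in) e^(−t/τ). Set C = 3.34 and solve for t:
e^(−t/τ) = (C − C_in)/(C₀ − C_in) = (3.34 − 4.46)/(0 − 4.46) = 0.25112
t = −τ ln(…) = 47.977 × 1.3818 = 66.295 min.

66.3 min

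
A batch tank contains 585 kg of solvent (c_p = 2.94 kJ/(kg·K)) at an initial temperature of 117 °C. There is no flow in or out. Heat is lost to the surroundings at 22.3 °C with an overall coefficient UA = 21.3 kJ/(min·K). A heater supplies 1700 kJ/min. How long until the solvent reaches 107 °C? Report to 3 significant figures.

89.9 min

M c_p dT/dt = −UA(T − T_amb) + Q̇.
τ = M c_p/UA = 80.746 min; T_ss = T_amb + Q̇/UA = 22.3 + 1700/21.3 = 102.11 °C.
T(t) = T_ss + (T₀ − T_ss)e^(−t/τ); set T = 107:
t = −τ ln[(T − T_ss)/(T₀ − T_ss)] = −80.746 · ln(0.32831) = 89.935 min.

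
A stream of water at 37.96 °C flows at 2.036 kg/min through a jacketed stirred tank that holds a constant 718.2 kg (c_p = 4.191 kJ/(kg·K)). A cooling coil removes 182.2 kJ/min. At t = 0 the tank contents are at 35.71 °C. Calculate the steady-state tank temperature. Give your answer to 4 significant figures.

16.61 °C

Unsteady energy balance on the tank contents: M c_p dT/dt = ṁ c_p (T_in − T) − 182.2.
At steady state dT/dt = 0 ⇒ T_ss = T_in − Q̇/(ṁ c_p) = 37.96 − 182.2/(2.036·4.191) = 16.6073 °C.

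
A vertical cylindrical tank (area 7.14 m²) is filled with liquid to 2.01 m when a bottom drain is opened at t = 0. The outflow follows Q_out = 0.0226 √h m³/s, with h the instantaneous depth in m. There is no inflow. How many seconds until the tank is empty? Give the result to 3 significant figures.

896 s

With no inflow, A dh/dt = −0.0226 √h.
This is separable: 2 d(√h)/dt = −0.0226/A, so √h = √h₀ − (0.0226/(2A)) t.
Set h = 0: 2√h₀ = (0.0226/A) t_empty ⇒ t_empty = 2A√h₀/0.0226.
t_empty = 2·7.14·√2.01/0.0226 = 14.280·1.4177/0.0226 = 895.81 s.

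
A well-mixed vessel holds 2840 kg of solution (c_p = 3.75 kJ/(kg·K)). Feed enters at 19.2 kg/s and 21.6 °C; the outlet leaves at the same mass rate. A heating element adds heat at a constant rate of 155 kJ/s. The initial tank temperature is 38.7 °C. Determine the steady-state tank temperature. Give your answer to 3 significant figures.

23.8 °C

Unsteady energy balance on the tank contents: M c_p dT/dt = ṁ c_p (T_in − T) + 155.
At steady state dT/dt = 0 ⇒ T_ss = T_in + Q̇/(ṁ c_p) = 21.6 + 155/(19.2·3.75) = 23.753 °C.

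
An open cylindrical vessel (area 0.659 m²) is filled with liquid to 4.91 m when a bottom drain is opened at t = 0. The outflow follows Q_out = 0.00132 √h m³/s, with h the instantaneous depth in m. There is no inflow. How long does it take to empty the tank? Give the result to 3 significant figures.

2210 s

Accumulation of liquid (constant cross-section A): A dh/dt = −0.00132 √h.
This is separable: 2 d(√h)/dt = −0.00132/A, so √h = √h₀ − (0.00132/(2A)) t.
Tank is empty when √h = 0: t_empty = 2A√h₀/0.00132.
t_empty = 2·0.659·√4.91/0.00132 = 1.3180·2.2159/0.00132 = 2212.5 s.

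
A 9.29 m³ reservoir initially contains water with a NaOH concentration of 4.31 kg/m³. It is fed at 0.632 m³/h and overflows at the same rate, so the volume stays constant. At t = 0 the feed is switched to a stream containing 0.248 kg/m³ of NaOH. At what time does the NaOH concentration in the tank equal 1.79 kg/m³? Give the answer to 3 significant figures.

14.2 h

Species balance on the tank: V dC/dt = Q(C_in − C), so τ = V/Q = 14.699 h.
C(t) = C_in + (C₀ − C_in) e^(−t/τ). Set C = 1.79 and solve for t:
e^(−t/τ) = (C − C_in)/(C₀ − C_in) = (1.79 − 0.248)/(4.31 − 0.248) = 0.37962
t = −τ ln(…) = 14.699 × 0.96860 = 14.238 h.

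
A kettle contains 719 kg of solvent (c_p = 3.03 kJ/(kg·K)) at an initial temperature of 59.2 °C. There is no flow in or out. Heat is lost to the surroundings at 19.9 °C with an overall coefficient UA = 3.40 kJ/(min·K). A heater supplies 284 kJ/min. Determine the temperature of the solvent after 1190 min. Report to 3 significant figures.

96.5 °C

M c_p dT/dt = −UA(T − T_amb) + Q̇.
dT/dt = (T_ss − T)/τ with T_ss = T_amb + Q̇/UA = 19.9 + 284/3.40 = 103.43 °C, τ = M c_p/UA = 719·3.03/3.40 = 640.76 min.
T approaches T_ss exponentially: T(t) = T_ss + (T₀ − T_ss) e^(−t/τ).
T(1190) = 103.43 + (-44.229)·0.15611 = 96.525 °C.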